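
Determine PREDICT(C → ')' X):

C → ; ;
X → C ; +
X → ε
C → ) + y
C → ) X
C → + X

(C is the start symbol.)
PREDICT(C → ')' X) = (FIRST(RHS) \ {ε}) ∪ (FOLLOW(C) if ε ∈ FIRST(RHS), i.e. RHS ⇒* ε)
FIRST(')' X) = { ')' }
ε ∉ FIRST(')' X), so FOLLOW(C) is not added.
PREDICT(C → ')' X) = { ')' }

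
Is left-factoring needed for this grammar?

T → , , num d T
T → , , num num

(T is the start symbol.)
Yes, T has productions with common prefix ', , num'

Left-factoring is needed when two productions for the same non-terminal
share a common prefix on the right-hand side.

Productions for T:
  T → , , num d T
  T → , , num num

Found common prefix ', , num' in productions for T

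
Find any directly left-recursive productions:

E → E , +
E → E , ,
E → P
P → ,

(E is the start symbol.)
Direct left recursion occurs when N → N α for some non-terminal N (the right-hand side begins with the left-hand side itself).

E → E , +: LEFT RECURSIVE (starts with E)
E → E , ,: LEFT RECURSIVE (starts with E)
E → P: starts with P
P → ,: starts with ','

The grammar has direct left recursion on: E.

Answer: Yes, E is left-recursive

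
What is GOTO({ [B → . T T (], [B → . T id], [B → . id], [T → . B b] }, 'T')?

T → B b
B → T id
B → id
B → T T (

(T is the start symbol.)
GOTO(I, 'T') = CLOSURE({ [A → αX.β] : [A → α.Xβ] ∈ I, X = 'T' })

Items with dot before 'T', with the dot advanced:
  [B → . T T (] → [B → T . T (]
  [B → . T id] → [B → T . id]
Closure of the advanced items:
  [B → T . T (] has the dot before T: add [T → . B b]
  [T → . B b] has the dot before B: add [B → . T id], [B → . id], [B → . T T (]

GOTO = { [B → . T T (], [B → . T id], [B → . id], [B → T . T (], [B → T . id], [T → . B b] }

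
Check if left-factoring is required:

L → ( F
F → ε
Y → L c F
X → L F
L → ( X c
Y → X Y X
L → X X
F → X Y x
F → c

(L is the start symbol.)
Left-factoring is needed when two productions for the same non-terminal
share a common prefix on the right-hand side.

Productions for L:
  L → ( F
  L → ( X c
  L → X X
Productions for F:
  F → ε
  F → X Y x
  F → c
Productions for Y:
  Y → L c F
  Y → X Y X

Found common prefix '(' in productions for L

Answer: Yes, L has productions with common prefix '('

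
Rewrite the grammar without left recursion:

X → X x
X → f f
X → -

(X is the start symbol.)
X → f f X'
X → - X'
X' → x X'
X' → ε

X is directly left-recursive. The standard transformation for
  A → A α₁ | ... | A α_m | β₁ | ... | β_n
is
  A  → β₁ A' | ... | β_n A'
  A' → α₁ A' | ... | α_m A' | ε

X → f f becomes X → f f X'
X → - becomes X → - X'
X → X x becomes X' → x X'
Add X' → ε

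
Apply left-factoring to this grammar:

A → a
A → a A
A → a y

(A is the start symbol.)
Left-factoring transforms A → αβ₁ | αβ₂ into A → αA' and A' → β₁ | β₂
(α is the longest common prefix among the alternatives). Repeat until
no nonterminal has two alternatives with a common prefix.

Round 1: A has alternatives sharing prefix 'a'. Introduce A': A → a A'
  Add: A' → ε
  Add: A' → A
  Add: A' → y

No remaining common prefixes — done.

Resulting grammar:
A → a A'
A' → ε
A' → A
A' → y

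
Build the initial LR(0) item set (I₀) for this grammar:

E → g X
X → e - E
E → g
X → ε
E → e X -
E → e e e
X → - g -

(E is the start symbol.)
{ [E → . e X -], [E → . e e e], [E → . g X], [E → . g], [E' → . E] }

First, augment the grammar with E' → E
I₀ = CLOSURE({ [E' → . E] }):
  [E' → . E] has the dot before E: add [E → . g X], [E → . g], [E → . e X -], [E → . e e e]
No further items can be added.

I₀ = { [E → . e X -], [E → . e e e], [E → . g X], [E → . g], [E' → . E] }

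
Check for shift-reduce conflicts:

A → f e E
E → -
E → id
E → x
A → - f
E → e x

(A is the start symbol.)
No shift-reduce conflicts

A shift-reduce conflict occurs when an LR(0) state has both:
  - a complete (reduce) item [A → α .] (dot at the end), and
  - a shift item [B → β . c γ] (dot before a terminal).

Augment with A' → A and build the canonical LR(0) collection (I0 = CLOSURE({[A' → . A]}), then GOTO on every symbol after a dot until no new states appear). It has 12 states:
  I0: { [A → . - f], [A → . f e E], [A' → . A] }  — shift
  I1: { [A → - . f] }  — shift
  I2: { [A' → A .] }  — accept
  I3: { [A → f . e E] }  — shift
  I4: { [A → f e . E], [E → . -], [E → . e x], [E → . id], [E → . x] }  — shift
  I5: { [E → - .] }  — reduce
  I6: { [A → f e E .] }  — reduce
  I7: { [E → e . x] }  — shift
  I8: { [E → id .] }  — reduce
  I9: { [E → x .] }  — reduce
  I10: { [E → e x .] }  — reduce
  I11: { [A → - f .] }  — reduce

No state contains both a complete item and a shift item.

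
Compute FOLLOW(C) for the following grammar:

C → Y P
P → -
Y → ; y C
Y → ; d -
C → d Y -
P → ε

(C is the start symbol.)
{ $, '-' }

To compute FOLLOW(C), find every occurrence of C on a right-hand side N → α C β: add FIRST(β) \ {ε}, and if β is empty or nullable also add FOLLOW(N). Iterate to a fixed point.

C is the start symbol, so $ ∈ FOLLOW(C).
In Y → ; y C: C is at the end, add FOLLOW(Y)

The FOLLOW sets referred to above (computed the same way, to a fixed point):
  FOLLOW(Y) = { $, '-' }

Taking the union: FOLLOW(C) = { $, '-' }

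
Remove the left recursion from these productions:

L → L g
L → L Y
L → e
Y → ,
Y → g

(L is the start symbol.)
L is directly left-recursive. The standard transformation for
  A → A α₁ | ... | A α_m | β₁ | ... | β_n
is
  A  → β₁ A' | ... | β_n A'
  A' → α₁ A' | ... | α_m A' | ε

L → e becomes L → e L'
L → L g becomes L' → g L'
L → L Y becomes L' → Y L'
Add L' → ε

Productions for other non-terminals are unchanged:
  Y → ,
  Y → g

Resulting grammar:
L → e L'
L' → g L'
L' → Y L'
L' → ε
Y → ,
Y → g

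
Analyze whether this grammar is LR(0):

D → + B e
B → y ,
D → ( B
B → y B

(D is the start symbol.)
A grammar is LR(0) if no state in the canonical LR(0) collection has:
  - both a shift item (dot before a terminal) and a complete item (shift-reduce conflict), or
  - two or more complete items (reduce-reduce conflict; the accept item [D' → D .] counts as a complete item here).

Augment with D' → D and build the canonical LR(0) collection (I0 = CLOSURE({[D' → . D]}), then GOTO on every symbol after a dot until no new states appear). It has 10 states:
  I0: { [D → . ( B], [D → . + B e], [D' → . D] }  — shift
  I1: { [B → . y ,], [B → . y B], [D → ( . B] }  — shift
  I2: { [B → . y ,], [B → . y B], [D → + . B e] }  — shift
  I3: { [D' → D .] }  — accept
  I4: { [D → + B . e] }  — shift
  I5: { [B → . y ,], [B → . y B], [B → y . ,], [B → y . B] }  — shift
  I6: { [B → y , .] }  — reduce
  I7: { [B → y B .] }  — reduce
  I8: { [D → + B e .] }  — reduce
  I9: { [D → ( B .] }  — reduce

Every state is either a pure shift/goto state or contains exactly one complete item and nothing to shift — no conflicts. The grammar is LR(0).

Answer: Yes, the grammar is LR(0)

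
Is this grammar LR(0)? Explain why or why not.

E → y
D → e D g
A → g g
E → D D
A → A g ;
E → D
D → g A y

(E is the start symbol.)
A grammar is LR(0) if no state in the canonical LR(0) collection has:
  - both a shift item (dot before a terminal) and a complete item (shift-reduce conflict), or
  - two or more complete items (reduce-reduce conflict; the accept item [E' → E .] counts as a complete item here).

Augment with E' → E and build the canonical LR(0) collection (I0 = CLOSURE({[E' → . E]}), then GOTO on every symbol after a dot until no new states appear). It has 15 states:
  I0: { [D → . e D g], [D → . g A y], [E → . D D], [E → . D], [E → . y], [E' → . E] }  — shift
  I1: { [D → . e D g], [D → . g A y], [E → D . D], [E → D .] }  — shift, reduce
  I2: { [E' → E .] }  — accept
  I3: { [D → . e D g], [D → . g A y], [D → e . D g] }  — shift
  I4: { [A → . A g ;], [A → . g g], [D → g . A y] }  — shift
  I5: { [E → y .] }  — reduce
  I6: { [A → A . g ;], [D → g A . y] }  — shift
  I7: { [A → g . g] }  — shift
  I8: { [A → g g .] }  — reduce
  I9: { [A → A g . ;] }  — shift
  I10: { [D → g A y .] }  — reduce
  I11: { [A → A g ; .] }  — reduce
  I12: { [D → e D . g] }  — shift
  I13: { [D → e D g .] }  — reduce
  I14: { [E → D D .] }  — reduce

Conflict in state I1:
  Shift-reduce conflict between [E → D .] and [D → . e D g]
So the grammar is NOT LR(0).

Answer: No. Shift-reduce conflict between [E → D .] and [D → . e D g]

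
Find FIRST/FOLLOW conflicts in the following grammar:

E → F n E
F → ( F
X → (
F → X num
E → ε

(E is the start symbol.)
A FIRST/FOLLOW conflict occurs when a non-terminal N has a nullable alternative N → β (β ⇒* ε) and another alternative N → α with FIRST(α) ∩ FOLLOW(N) ≠ ∅: on such a lookahead the parser cannot decide between expanding α and letting N vanish via β.

Nullable non-terminals: E.
FIRST sets used below: FIRST(F) = { '(' }

E: nullable alternative(s) E → ε; FOLLOW(E) = { $ }
  E → F n E: FIRST \ {ε} = { '(' } — disjoint from FOLLOW(E)
  E → ε: FIRST \ {ε} = { } — this is the only nullable alternative, skip

F, X have no nullable alternative, so no FIRST/FOLLOW check is needed there.

No FIRST/FOLLOW conflicts found.

Answer: No FIRST/FOLLOW conflicts.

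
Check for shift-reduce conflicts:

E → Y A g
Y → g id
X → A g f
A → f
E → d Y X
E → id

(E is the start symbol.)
A shift-reduce conflict occurs when an LR(0) state has both:
  - a complete (reduce) item [A → α .] (dot at the end), and
  - a shift item [B → β . c γ] (dot before a terminal).

Augment with E' → E and build the canonical LR(0) collection (I0 = CLOSURE({[E' → . E]}), then GOTO on every symbol after a dot until no new states appear). It has 15 states:
  I0: { [E → . Y A g], [E → . d Y X], [E → . id], [E' → . E], [Y → . g id] }  — shift
  I1: { [E' → E .] }  — accept
  I2: { [A → . f], [E → Y . A g] }  — shift
  I3: { [E → d . Y X], [Y → . g id] }  — shift
  I4: { [Y → g . id] }  — shift
  I5: { [E → id .] }  — reduce
  I6: { [Y → g id .] }  — reduce
  I7: { [A → . f], [E → d Y . X], [X → . A g f] }  — shift
  I8: { [X → A . g f] }  — shift
  I9: { [E → d Y X .] }  — reduce
  I10: { [A → f .] }  — reduce
  I11: { [X → A g . f] }  — shift
  I12: { [X → A g f .] }  — reduce
  I13: { [E → Y A . g] }  — shift
  I14: { [E → Y A g .] }  — reduce

No state contains both a complete item and a shift item.

Answer: No shift-reduce conflicts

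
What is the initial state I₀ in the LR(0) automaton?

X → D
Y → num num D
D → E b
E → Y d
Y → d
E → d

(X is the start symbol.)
First, augment the grammar with X' → X
I₀ = CLOSURE({ [X' → . X] }):
  [X' → . X] has the dot before X: add [X → . D]
  [X → . D] has the dot before D: add [D → . E b]
  [D → . E b] has the dot before E: add [E → . Y d], [E → . d]
  [E → . Y d] has the dot before Y: add [Y → . num num D], [Y → . d]
No further items can be added.

I₀ = { [D → . E b], [E → . Y d], [E → . d], [X → . D], [X' → . X], [Y → . d], [Y → . num num D] }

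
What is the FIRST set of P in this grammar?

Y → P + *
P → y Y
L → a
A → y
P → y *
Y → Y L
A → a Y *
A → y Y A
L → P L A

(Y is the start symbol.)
To compute FIRST(P), examine every production with P on the left-hand side, reading each right-hand side left to right until a non-nullable symbol is reached.

From P → y Y:
  - y is a terminal: add 'y' and stop
From P → y *:
  - y is a terminal: add 'y' and stop

Collecting: FIRST(P) = { 'y' }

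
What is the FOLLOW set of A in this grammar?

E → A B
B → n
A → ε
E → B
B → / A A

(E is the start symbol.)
To compute FOLLOW(A), find every occurrence of A on a right-hand side N → α A β: add FIRST(β) \ {ε}, and if β is empty or nullable also add FOLLOW(N). Iterate to a fixed point.

In E → A B: A is followed by B, add FIRST(B) \ {ε} = { '/', 'n' }
In B → / A A: A is followed by A, add FIRST(A) \ {ε} = { }
  A is nullable, so also add FOLLOW(B)
In B → / A A: A is at the end, add FOLLOW(B)

The FOLLOW sets referred to above (computed the same way, to a fixed point):
  FOLLOW(B) = { $ }

Taking the union: FOLLOW(A) = { $, '/', 'n' }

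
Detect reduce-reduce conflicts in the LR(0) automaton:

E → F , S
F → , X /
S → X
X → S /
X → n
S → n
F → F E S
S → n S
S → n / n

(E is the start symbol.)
Augment with E' → E and build the canonical LR(0) collection (I0 = CLOSURE({[E' → . E]}), then GOTO on every symbol after a dot until no new states appear). It has 17 states:
  I0: { [E → . F , S], [E' → . E], [F → . , X /], [F → . F E S] }  — shift
  I1: { [F → , . X /], [S → . X], [S → . n / n], [S → . n S], [S → . n], [X → . S /], [X → . n] }  — shift
  I2: { [E' → E .] }  — accept
  I3: { [E → . F , S], [E → F . , S], [F → . , X /], [F → . F E S], [F → F . E S] }  — shift
  I4: { [E → F , . S], [F → , . X /], [S → . X], [S → . n / n], [S → . n S], [S → . n], [X → . S /], [X → . n] }  — shift
  I5: { [F → F E . S], [S → . X], [S → . n / n], [S → . n S], [S → . n], [X → . S /], [X → . n] }  — shift
  I6: { [F → F E S .], [X → S . /] }  — shift, reduce
  I7: { [S → X .] }  — reduce
  I8: { [S → . X], [S → . n / n], [S → . n S], [S → . n], [S → n . / n], [S → n . S], [S → n .], [X → . S /], [X → . n], [X → n .] }  — shift, 2 reduces
  I9: { [S → n / . n] }  — shift
  I10: { [S → n S .], [X → S . /] }  — shift, reduce
  I11: { [X → S / .] }  — reduce
  I12: { [S → n / n .] }  — reduce
  I13: { [E → F , S .], [X → S . /] }  — shift, reduce
  I14: { [F → , X . /], [S → X .] }  — shift, reduce
  I15: { [F → , X / .] }  — reduce
  I16: { [X → S . /] }  — shift

I8 contains complete items [S → n .], [X → n .] — reduce-reduce conflict.

Answer: Yes — I8: [S → n .] vs [X → n .]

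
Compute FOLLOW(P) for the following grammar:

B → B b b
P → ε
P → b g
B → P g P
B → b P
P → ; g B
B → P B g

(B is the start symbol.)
{ $, ';', 'b', 'g' }

To compute FOLLOW(P), find every occurrence of P on a right-hand side N → α P β: add FIRST(β) \ {ε}, and if β is empty or nullable also add FOLLOW(N). Iterate to a fixed point.

In B → P g P: P is followed by g P, add FIRST(g P) \ {ε} = { 'g' }
In B → P g P: P is at the end, add FOLLOW(B)
In B → b P: P is at the end, add FOLLOW(B)
In B → P B g: P is followed by B g, add FIRST(B g) \ {ε} = { ';', 'b', 'g' }

The FOLLOW sets referred to above (computed the same way, to a fixed point):
  FOLLOW(B) = { $, ';', 'b', 'g' }

Taking the union: FOLLOW(P) = { $, ';', 'b', 'g' }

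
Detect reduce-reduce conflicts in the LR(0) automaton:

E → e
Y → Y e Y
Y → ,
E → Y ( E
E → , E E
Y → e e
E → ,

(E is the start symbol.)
A reduce-reduce conflict occurs when an LR(0) state has two complete items [A → α .] and [B → β .] — both call for a reduction, and with no lookahead the parser cannot choose between them.

Augment with E' → E and build the canonical LR(0) collection (I0 = CLOSURE({[E' → . E]}), then GOTO on every symbol after a dot until no new states appear). It has 14 states:
  I0: { [E → . , E E], [E → . ,], [E → . Y ( E], [E → . e], [E' → . E], [Y → . ,], [Y → . Y e Y], [Y → . e e] }  — shift
  I1: { [E → , . E E], [E → , .], [E → . , E E], [E → . ,], [E → . Y ( E], [E → . e], [Y → , .], [Y → . ,], [Y → . Y e Y], [Y → . e e] }  — shift, 2 reduces
  I2: { [E' → E .] }  — accept
  I3: { [E → Y . ( E], [Y → Y . e Y] }  — shift
  I4: { [E → e .], [Y → e . e] }  — shift, reduce
  I5: { [Y → e e .] }  — reduce
  I6: { [E → . , E E], [E → . ,], [E → . Y ( E], [E → . e], [E → Y ( . E], [Y → . ,], [Y → . Y e Y], [Y → . e e] }  — shift
  I7: { [Y → . ,], [Y → . Y e Y], [Y → . e e], [Y → Y e . Y] }  — shift
  I8: { [Y → , .] }  — reduce
  I9: { [Y → Y . e Y], [Y → Y e Y .] }  — shift, reduce
  I10: { [Y → e . e] }  — shift
  I11: { [E → Y ( E .] }  — reduce
  I12: { [E → , E . E], [E → . , E E], [E → . ,], [E → . Y ( E], [E → . e], [Y → . ,], [Y → . Y e Y], [Y → . e e] }  — shift
  I13: { [E → , E E .] }  — reduce

I1 contains complete items [E → , .], [Y → , .] — reduce-reduce conflict.

Answer: Yes — I1: [E → , .] vs [Y → , .]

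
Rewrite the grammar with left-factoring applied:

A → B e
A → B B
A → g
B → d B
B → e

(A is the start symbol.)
A → B A'
A' → e
A' → B
A → g
B → d B
B → e

Left-factoring transforms A → αβ₁ | αβ₂ into A → αA' and A' → β₁ | β₂
(α is the longest common prefix among the alternatives). Repeat until
no nonterminal has two alternatives with a common prefix.

Round 1: A has alternatives sharing prefix 'B'. Introduce A': A → B A'
  Add: A' → e
  Add: A' → B

No remaining common prefixes — done.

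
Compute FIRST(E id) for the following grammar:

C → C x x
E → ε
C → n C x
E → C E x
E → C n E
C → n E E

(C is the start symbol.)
{ 'id', 'n' }

FIRST sets of the non-terminals involved (from the grammar, by fixed-point iteration):
  FIRST(E) = { 'n', ε }

To compute FIRST(E id), process the symbols left to right:
Symbol E is a non-terminal. Add FIRST(E) \ {ε} = { 'n' }
E is nullable (ε ∈ FIRST(E)), continue to the next symbol.
Symbol id is a terminal. Add 'id' and stop.
FIRST(E id) = { 'id', 'n' }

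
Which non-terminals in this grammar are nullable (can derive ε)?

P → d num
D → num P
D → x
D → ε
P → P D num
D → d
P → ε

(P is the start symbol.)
ε-productions: D → ε, P → ε
So D, P are immediately nullable.
Every non-terminal is now nullable.
Nullable = { 'D', 'P' }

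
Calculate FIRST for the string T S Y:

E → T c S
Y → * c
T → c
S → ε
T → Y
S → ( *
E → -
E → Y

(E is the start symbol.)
{ '*', 'c' }

FIRST sets of the non-terminals involved (from the grammar, by fixed-point iteration):
  FIRST(T) = { '*', 'c' }

To compute FIRST(T S Y), process the symbols left to right:
Symbol T is a non-terminal. Add FIRST(T) \ {ε} = { '*', 'c' }
T is not nullable (ε ∉ FIRST(T)), so stop here.
FIRST(T S Y) = { '*', 'c' }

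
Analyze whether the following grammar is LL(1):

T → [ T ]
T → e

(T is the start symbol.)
Yes, the grammar is LL(1).

A grammar is LL(1) if for each non-terminal N with multiple productions, the predict sets of those productions are pairwise disjoint, where PREDICT(N → α) = (FIRST(α) \ {ε}) ∪ (FOLLOW(N) if α ⇒* ε).

For T:
  PREDICT(T → '[' T ']') = { '[' }
  PREDICT(T → e) = { 'e' }

All predict sets are disjoint. The grammar IS LL(1).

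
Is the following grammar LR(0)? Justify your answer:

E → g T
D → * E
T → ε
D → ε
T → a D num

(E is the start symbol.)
No. Shift-reduce conflict between [T → .] and [T → . a D num]

Augment with E' → E and build the canonical LR(0) collection (I0 = CLOSURE({[E' → . E]}), then GOTO on every symbol after a dot until no new states appear). It has 9 states:
  I0: { [E → . g T], [E' → . E] }  — shift
  I1: { [E' → E .] }  — accept
  I2: { [E → g . T], [T → . a D num], [T → .] }  — shift, reduce
  I3: { [E → g T .] }  — reduce
  I4: { [D → . * E], [D → .], [T → a . D num] }  — shift, reduce
  I5: { [D → * . E], [E → . g T] }  — shift
  I6: { [T → a D . num] }  — shift
  I7: { [T → a D num .] }  — reduce
  I8: { [D → * E .] }  — reduce

Conflict in state I2:
  Shift-reduce conflict between [T → .] and [T → . a D num]
So the grammar is NOT LR(0).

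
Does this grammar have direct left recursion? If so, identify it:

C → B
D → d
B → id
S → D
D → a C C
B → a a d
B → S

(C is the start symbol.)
No direct left recursion

Direct left recursion occurs when N → N α for some non-terminal N (the right-hand side begins with the left-hand side itself).

C → B: starts with B
D → d: starts with d
B → id: starts with id
S → D: starts with D
D → a C C: starts with a
B → a a d: starts with a
B → S: starts with S

No direct left recursion found.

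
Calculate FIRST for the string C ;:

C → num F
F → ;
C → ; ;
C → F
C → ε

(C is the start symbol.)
FIRST sets of the non-terminals involved (from the grammar, by fixed-point iteration):
  FIRST(C) = { ';', 'num', ε }

To compute FIRST(C ;), process the symbols left to right:
Symbol C is a non-terminal. Add FIRST(C) \ {ε} = { ';', 'num' }
C is nullable (ε ∈ FIRST(C)), continue to the next symbol.
Symbol ; is a terminal. Add ';' and stop.
FIRST(C ;) = { ';', 'num' }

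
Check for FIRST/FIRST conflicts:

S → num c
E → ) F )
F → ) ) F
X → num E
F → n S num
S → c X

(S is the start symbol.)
Productions for S:
  S → num c: FIRST = { 'num' }
  S → c X: FIRST = { 'c' }
Productions for F:
  F → ) ) F: FIRST = { ')' }
  F → n S num: FIRST = { 'n' }
E, X have only one production, so no FIRST/FIRST conflict is possible there.

All alternatives of each non-terminal have pairwise disjoint FIRST sets.

Answer: No FIRST/FIRST conflicts.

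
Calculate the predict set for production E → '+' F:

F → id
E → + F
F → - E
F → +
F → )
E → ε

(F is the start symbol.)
PREDICT(E → '+' F) = (FIRST(RHS) \ {ε}) ∪ (FOLLOW(E) if ε ∈ FIRST(RHS), i.e. RHS ⇒* ε)
FIRST('+' F) = { '+' }
ε ∉ FIRST('+' F), so FOLLOW(E) is not added.
PREDICT(E → '+' F) = { '+' }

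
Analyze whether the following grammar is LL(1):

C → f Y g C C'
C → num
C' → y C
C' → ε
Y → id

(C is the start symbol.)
A grammar is LL(1) if for each non-terminal N with multiple productions, the predict sets of those productions are pairwise disjoint, where PREDICT(N → α) = (FIRST(α) \ {ε}) ∪ (FOLLOW(N) if α ⇒* ε).

Relevant sets:
  FOLLOW(C') = { $, 'y' }

For C:
  PREDICT(C → f Y g C C') = { 'f' }
  PREDICT(C → num) = { 'num' }
For C':
  PREDICT(C' → y C) = { 'y' }
  PREDICT(C' → ε) = { $, 'y' }
Y has a single production, so nothing to check there.

Conflict found: Predict set conflict for C': { 'y' }
The grammar is NOT LL(1).

Answer: No. Predict set conflict for C': { 'y' }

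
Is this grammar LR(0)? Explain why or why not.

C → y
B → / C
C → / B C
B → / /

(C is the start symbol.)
No. Shift-reduce conflict between [B → / / .] and [B → . / /]

Augment with C' → C and build the canonical LR(0) collection (I0 = CLOSURE({[C' → . C]}), then GOTO on every symbol after a dot until no new states appear). It has 9 states:
  I0: { [C → . / B C], [C → . y], [C' → . C] }  — shift
  I1: { [B → . / /], [B → . / C], [C → / . B C] }  — shift
  I2: { [C' → C .] }  — accept
  I3: { [C → y .] }  — reduce
  I4: { [B → / . /], [B → / . C], [C → . / B C], [C → . y] }  — shift
  I5: { [C → . / B C], [C → . y], [C → / B . C] }  — shift
  I6: { [C → / B C .] }  — reduce
  I7: { [B → . / /], [B → . / C], [B → / / .], [C → / . B C] }  — shift, reduce
  I8: { [B → / C .] }  — reduce

Conflict in state I7:
  Shift-reduce conflict between [B → / / .] and [B → . / /]
So the grammar is NOT LR(0).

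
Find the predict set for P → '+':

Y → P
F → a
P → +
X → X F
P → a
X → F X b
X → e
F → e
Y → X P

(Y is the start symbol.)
{ '+' }

PREDICT(P → '+') = (FIRST(RHS) \ {ε}) ∪ (FOLLOW(P) if ε ∈ FIRST(RHS), i.e. RHS ⇒* ε)
FIRST('+') = { '+' }
ε ∉ FIRST('+'), so FOLLOW(P) is not added.
PREDICT(P → '+') = { '+' }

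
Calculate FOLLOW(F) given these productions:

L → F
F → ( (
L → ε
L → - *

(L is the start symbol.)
{ $ }

To compute FOLLOW(F), find every occurrence of F on a right-hand side N → α F β: add FIRST(β) \ {ε}, and if β is empty or nullable also add FOLLOW(N). Iterate to a fixed point.

In L → F: F is at the end, add FOLLOW(L)

The FOLLOW sets referred to above (computed the same way, to a fixed point):
  FOLLOW(L) = { $ }

Taking the union: FOLLOW(F) = { $ }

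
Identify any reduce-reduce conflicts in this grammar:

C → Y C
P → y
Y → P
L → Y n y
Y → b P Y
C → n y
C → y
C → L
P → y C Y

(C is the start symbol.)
A reduce-reduce conflict occurs when an LR(0) state has two complete items [A → α .] and [B → β .] — both call for a reduction, and with no lookahead the parser cannot choose between them.

Augment with C' → C and build the canonical LR(0) collection (I0 = CLOSURE({[C' → . C]}), then GOTO on every symbol after a dot until no new states appear). It has 17 states:
  I0: { [C → . L], [C → . Y C], [C → . n y], [C → . y], [C' → . C], [L → . Y n y], [P → . y C Y], [P → . y], [Y → . P], [Y → . b P Y] }  — shift
  I1: { [C' → C .] }  — accept
  I2: { [C → L .] }  — reduce
  I3: { [Y → P .] }  — reduce
  I4: { [C → . L], [C → . Y C], [C → . n y], [C → . y], [C → Y . C], [L → . Y n y], [L → Y . n y], [P → . y C Y], [P → . y], [Y → . P], [Y → . b P Y] }  — shift
  I5: { [P → . y C Y], [P → . y], [Y → b . P Y] }  — shift
  I6: { [C → n . y] }  — shift
  I7: { [C → . L], [C → . Y C], [C → . n y], [C → . y], [C → y .], [L → . Y n y], [P → . y C Y], [P → . y], [P → y . C Y], [P → y .], [Y → . P], [Y → . b P Y] }  — shift, 2 reduces
  I8: { [P → . y C Y], [P → . y], [P → y C . Y], [Y → . P], [Y → . b P Y] }  — shift
  I9: { [P → y C Y .] }  — reduce
  I10: { [C → . L], [C → . Y C], [C → . n y], [C → . y], [L → . Y n y], [P → . y C Y], [P → . y], [P → y . C Y], [P → y .], [Y → . P], [Y → . b P Y] }  — shift, reduce
  I11: { [C → n y .] }  — reduce
  I12: { [P → . y C Y], [P → . y], [Y → . P], [Y → . b P Y], [Y → b P . Y] }  — shift
  I13: { [Y → b P Y .] }  — reduce
  I14: { [C → Y C .] }  — reduce
  I15: { [C → n . y], [L → Y n . y] }  — shift
  I16: { [C → n y .], [L → Y n y .] }  — 2 reduces

I7 contains complete items [C → y .], [P → y .] — reduce-reduce conflict.
I16 contains complete items [C → n y .], [L → Y n y .] — reduce-reduce conflict.

Answer: Yes — I7: [C → y .] vs [P → y .]; I16: [C → n y .] vs [L → Y n y .]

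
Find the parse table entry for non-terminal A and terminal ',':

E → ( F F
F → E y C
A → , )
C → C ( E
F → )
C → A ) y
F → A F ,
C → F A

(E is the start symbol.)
A → , )

To find M[A, ','], we find productions for A where ',' is in the predict set (PREDICT(N → α) = (FIRST(α) \ {ε}) ∪ (FOLLOW(N) if α ⇒* ε)).

A → , ): PREDICT = { ',' }
  ',' is in predict set, so this production goes in M[A, ',']

M[A, ','] = A → , )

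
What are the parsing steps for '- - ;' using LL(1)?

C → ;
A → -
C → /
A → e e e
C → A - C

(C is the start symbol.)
LL(1) parsing maintains a stack (initially the start symbol over $) and the input. At each step: if the stack top is a terminal, match it against the current input token; if it is a non-terminal N, replace it with the RHS of M[N, lookahead] (the unique production whose predict set contains the lookahead).

Stack is shown with the top on the left.

Stack    Input    Action
------------------------
C $      - - ; $  output C → A - C
A - C $  - - ; $  output A → -
- - C $  - - ; $  match '-'
- C $    - ; $    match '-'
C $      ; $      output C → ;
; $      ; $      match ';'
$        $        accept

The string is accepted.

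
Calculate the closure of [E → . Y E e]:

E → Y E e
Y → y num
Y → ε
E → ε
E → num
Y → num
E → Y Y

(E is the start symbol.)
Start with: [E → . Y E e]
  [E → . Y E e] has the dot before Y: add [Y → . y num], [Y → .], [Y → . num]
No further items can be added.

CLOSURE = { [E → . Y E e], [Y → . num], [Y → . y num], [Y → .] }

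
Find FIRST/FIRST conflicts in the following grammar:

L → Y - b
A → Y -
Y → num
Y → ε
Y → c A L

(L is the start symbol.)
No FIRST/FIRST conflicts.

Productions for Y:
  Y → num: FIRST = { 'num' }
  Y → ε: FIRST = { ε }
  Y → c A L: FIRST = { 'c' }
L, A have only one production, so no FIRST/FIRST conflict is possible there.

All alternatives of each non-terminal have pairwise disjoint FIRST sets.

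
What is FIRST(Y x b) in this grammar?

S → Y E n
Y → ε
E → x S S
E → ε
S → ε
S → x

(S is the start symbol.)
{ 'x' }

FIRST sets of the non-terminals involved (from the grammar, by fixed-point iteration):
  FIRST(Y) = { ε }

To compute FIRST(Y x b), process the symbols left to right:
Symbol Y is a non-terminal. Add FIRST(Y) \ {ε} = { }
Y is nullable (ε ∈ FIRST(Y)), continue to the next symbol.
Symbol x is a terminal. Add 'x' and stop.
FIRST(Y x b) = { 'x' }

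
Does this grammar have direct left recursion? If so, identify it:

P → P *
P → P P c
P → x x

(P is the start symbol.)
Direct left recursion occurs when N → N α for some non-terminal N (the right-hand side begins with the left-hand side itself).

P → P *: LEFT RECURSIVE (starts with P)
P → P P c: LEFT RECURSIVE (starts with P)
P → x x: starts with x

The grammar has direct left recursion on: P.

Answer: Yes, P is left-recursive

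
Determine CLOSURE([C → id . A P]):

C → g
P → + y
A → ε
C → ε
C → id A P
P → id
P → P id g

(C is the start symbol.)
Start with: [C → id . A P]
  [C → id . A P] has the dot before A: add [A → .]
No further items can be added.

CLOSURE = { [A → .], [C → id . A P] }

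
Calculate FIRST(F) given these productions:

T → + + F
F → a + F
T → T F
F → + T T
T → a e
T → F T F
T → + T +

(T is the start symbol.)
From F → a + F:
  - a is a terminal: add 'a' and stop
From F → + T T:
  - '+' is a terminal: add '+' and stop

Collecting: FIRST(F) = { '+', 'a' }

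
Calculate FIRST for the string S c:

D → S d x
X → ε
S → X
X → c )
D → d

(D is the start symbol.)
FIRST sets of the non-terminals involved (from the grammar, by fixed-point iteration):
  FIRST(S) = { 'c', ε }

To compute FIRST(S c), process the symbols left to right:
Symbol S is a non-terminal. Add FIRST(S) \ {ε} = { 'c' }
S is nullable (ε ∈ FIRST(S)), continue to the next symbol.
Symbol c is a terminal. Add 'c' and stop.
FIRST(S c) = { 'c' }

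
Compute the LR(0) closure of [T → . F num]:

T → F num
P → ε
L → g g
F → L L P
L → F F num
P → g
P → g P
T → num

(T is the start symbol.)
{ [F → . L L P], [L → . F F num], [L → . g g], [T → . F num] }

To compute CLOSURE, for each item [A → α.Bβ] where B is a non-terminal, add [B → .γ] for all productions B → γ; repeat for the newly added items until nothing changes.

Start with: [T → . F num]
  [T → . F num] has the dot before F: add [F → . L L P]
  [F → . L L P] has the dot before L: add [L → . g g], [L → . F F num]
No further items can be added.

CLOSURE = { [F → . L L P], [L → . F F num], [L → . g g], [T → . F num] }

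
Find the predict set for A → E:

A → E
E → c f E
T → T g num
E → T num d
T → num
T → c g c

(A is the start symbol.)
{ 'c', 'num' }

PREDICT(A → E) = (FIRST(RHS) \ {ε}) ∪ (FOLLOW(A) if ε ∈ FIRST(RHS), i.e. RHS ⇒* ε)
FIRST(E) = { 'c', 'num' }
FIRST(E) = { 'c', 'num' }
ε ∉ FIRST(E), so FOLLOW(A) is not added.
PREDICT(A → E) = { 'c', 'num' }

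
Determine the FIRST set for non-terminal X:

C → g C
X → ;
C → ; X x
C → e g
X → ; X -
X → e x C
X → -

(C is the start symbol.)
{ '-', ';', 'e' }

To compute FIRST(X), examine every production with X on the left-hand side, reading each right-hand side left to right until a non-nullable symbol is reached.

From X → ;:
  - ';' is a terminal: add ';' and stop
From X → ; X -:
  - ';' is a terminal: add ';' and stop
From X → e x C:
  - e is a terminal: add 'e' and stop
From X → -:
  - '-' is a terminal: add '-' and stop

Collecting: FIRST(X) = { '-', ';', 'e' }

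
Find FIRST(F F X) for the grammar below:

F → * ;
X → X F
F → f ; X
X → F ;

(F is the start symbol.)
FIRST sets of the non-terminals involved (from the grammar, by fixed-point iteration):
  FIRST(F) = { '*', 'f' }

To compute FIRST(F F X), process the symbols left to right:
Symbol F is a non-terminal. Add FIRST(F) \ {ε} = { '*', 'f' }
F is not nullable (ε ∉ FIRST(F)), so stop here.
FIRST(F F X) = { '*', 'f' }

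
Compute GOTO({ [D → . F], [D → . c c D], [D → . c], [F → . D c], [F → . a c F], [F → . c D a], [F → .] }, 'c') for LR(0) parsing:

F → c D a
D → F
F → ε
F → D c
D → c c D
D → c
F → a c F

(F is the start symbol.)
{ [D → . F], [D → . c c D], [D → . c], [D → c . c D], [D → c .], [F → . D c], [F → . a c F], [F → . c D a], [F → .], [F → c . D a] }

GOTO(I, 'c') = CLOSURE({ [A → αX.β] : [A → α.Xβ] ∈ I, X = 'c' })

Items with dot before 'c', with the dot advanced:
  [D → . c] → [D → c .]
  [D → . c c D] → [D → c . c D]
  [F → . c D a] → [F → c . D a]
Closure of the advanced items:
  [F → c . D a] has the dot before D: add [D → . F], [D → . c c D], [D → . c]
  [D → . F] has the dot before F: add [F → . c D a], [F → .], [F → . D c], [F → . a c F]

GOTO = { [D → . F], [D → . c c D], [D → . c], [D → c . c D], [D → c .], [F → . D c], [F → . a c F], [F → . c D a], [F → .], [F → c . D a] }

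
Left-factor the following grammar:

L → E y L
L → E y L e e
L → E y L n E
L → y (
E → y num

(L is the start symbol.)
Left-factoring transforms A → αβ₁ | αβ₂ into A → αA' and A' → β₁ | β₂
(α is the longest common prefix among the alternatives). Repeat until
no nonterminal has two alternatives with a common prefix.

Round 1: L has alternatives sharing prefix 'E y L'. Introduce L': L → E y L L'
  Add: L' → ε
  Add: L' → e e
  Add: L' → n E

No remaining common prefixes — done.

Resulting grammar:
L → E y L L'
L' → ε
L' → e e
L' → n E
L → y (
E → y num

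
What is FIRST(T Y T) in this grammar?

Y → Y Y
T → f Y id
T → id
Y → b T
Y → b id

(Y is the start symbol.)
FIRST sets of the non-terminals involved (from the grammar, by fixed-point iteration):
  FIRST(T) = { 'f', 'id' }

To compute FIRST(T Y T), process the symbols left to right:
Symbol T is a non-terminal. Add FIRST(T) \ {ε} = { 'f', 'id' }
T is not nullable (ε ∉ FIRST(T)), so stop here.
FIRST(T Y T) = { 'f', 'id' }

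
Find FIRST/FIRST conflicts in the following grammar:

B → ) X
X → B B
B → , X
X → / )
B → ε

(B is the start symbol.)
No FIRST/FIRST conflicts.

A FIRST/FIRST conflict occurs when two productions N → α and N → β for the same non-terminal have FIRST(α) ∩ FIRST(β) ≠ ∅ (with ε ∈ FIRST of a nullable right-hand side, so two nullable alternatives also conflict).

FIRST sets of the non-terminals at (or reachable through a nullable prefix from) the front of some alternative:
  FIRST(B) = { ')', ',', ε }

Productions for B:
  B → ) X: FIRST = { ')' }
  B → , X: FIRST = { ',' }
  B → ε: FIRST = { ε }
Productions for X:
  X → B B: FIRST = { ')', ',', ε }
  X → / ): FIRST = { '/' }

All alternatives of each non-terminal have pairwise disjoint FIRST sets.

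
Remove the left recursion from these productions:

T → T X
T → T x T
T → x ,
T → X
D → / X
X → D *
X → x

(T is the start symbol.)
T → x , T'
T → X T'
T' → X T'
T' → x T T'
T' → ε
D → / X
X → D *
X → x

T is directly left-recursive. The standard transformation for
  A → A α₁ | ... | A α_m | β₁ | ... | β_n
is
  A  → β₁ A' | ... | β_n A'
  A' → α₁ A' | ... | α_m A' | ε

T → x , becomes T → x , T'
T → X becomes T → X T'
T → T X becomes T' → X T'
T → T x T becomes T' → x T T'
Add T' → ε

Productions for other non-terminals are unchanged:
  D → / X
  X → D *
  X → x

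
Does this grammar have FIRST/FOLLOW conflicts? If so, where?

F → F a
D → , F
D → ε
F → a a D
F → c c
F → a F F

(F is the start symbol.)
A FIRST/FOLLOW conflict occurs when a non-terminal N has a nullable alternative N → β (β ⇒* ε) and another alternative N → α with FIRST(α) ∩ FOLLOW(N) ≠ ∅: on such a lookahead the parser cannot decide between expanding α and letting N vanish via β.

Nullable non-terminals: D.

D: nullable alternative(s) D → ε; FOLLOW(D) = { $, 'a', 'c' }
  D → , F: FIRST \ {ε} = { ',' } — disjoint from FOLLOW(D)
  D → ε: FIRST \ {ε} = { } — this is the only nullable alternative, skip

F has no nullable alternative, so no FIRST/FOLLOW check is needed there.

No FIRST/FOLLOW conflicts found.

Answer: No FIRST/FOLLOW conflicts.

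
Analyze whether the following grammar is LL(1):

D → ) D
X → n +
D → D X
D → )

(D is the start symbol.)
No. Predict set conflict for D: { ')' }

A grammar is LL(1) if for each non-terminal N with multiple productions, the predict sets of those productions are pairwise disjoint, where PREDICT(N → α) = (FIRST(α) \ {ε}) ∪ (FOLLOW(N) if α ⇒* ε).

Relevant sets:
  FIRST(D) = { ')' }

For D:
  PREDICT(D → ')' D) = { ')' }
  PREDICT(D → D X) = { ')' }
  PREDICT(D → ')') = { ')' }
X has a single production, so nothing to check there.

Conflict found: Predict set conflict for D: { ')' }
The grammar is NOT LL(1).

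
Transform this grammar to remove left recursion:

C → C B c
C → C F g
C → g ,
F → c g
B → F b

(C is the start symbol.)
C is directly left-recursive. The standard transformation for
  A → A α₁ | ... | A α_m | β₁ | ... | β_n
is
  A  → β₁ A' | ... | β_n A'
  A' → α₁ A' | ... | α_m A' | ε

C → g , becomes C → g , C'
C → C B c becomes C' → B c C'
C → C F g becomes C' → F g C'
Add C' → ε

Productions for other non-terminals are unchanged:
  F → c g
  B → F b

Resulting grammar:
C → g , C'
C' → B c C'
C' → F g C'
C' → ε
F → c g
B → F b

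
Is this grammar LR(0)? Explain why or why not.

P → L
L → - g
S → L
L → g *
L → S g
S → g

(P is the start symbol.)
No. Reduce-reduce conflict: [P → L .] and [S → L .]

A grammar is LR(0) if no state in the canonical LR(0) collection has:
  - both a shift item (dot before a terminal) and a complete item (shift-reduce conflict), or
  - two or more complete items (reduce-reduce conflict; the accept item [P' → P .] counts as a complete item here).

Augment with P' → P and build the canonical LR(0) collection (I0 = CLOSURE({[P' → . P]}), then GOTO on every symbol after a dot until no new states appear). It has 9 states:
  I0: { [L → . - g], [L → . S g], [L → . g *], [P → . L], [P' → . P], [S → . L], [S → . g] }  — shift
  I1: { [L → - . g] }  — shift
  I2: { [P → L .], [S → L .] }  — 2 reduces
  I3: { [P' → P .] }  — accept
  I4: { [L → S . g] }  — shift
  I5: { [L → g . *], [S → g .] }  — shift, reduce
  I6: { [L → g * .] }  — reduce
  I7: { [L → S g .] }  — reduce
  I8: { [L → - g .] }  — reduce

Conflict in state I2:
  Reduce-reduce conflict: [P → L .] and [S → L .]
So the grammar is NOT LR(0).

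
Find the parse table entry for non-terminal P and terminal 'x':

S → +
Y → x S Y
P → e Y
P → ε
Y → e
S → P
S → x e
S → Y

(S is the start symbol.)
To find M[P, 'x'], we find productions for P where 'x' is in the predict set (PREDICT(N → α) = (FIRST(α) \ {ε}) ∪ (FOLLOW(N) if α ⇒* ε)).

Relevant sets:
  FOLLOW(P) = { $, 'e', 'x' }

P → e Y: PREDICT = { 'e' }
P → ε: PREDICT = { $, 'e', 'x' }
  'x' is in predict set, so this production goes in M[P, 'x']

M[P, 'x'] = P → ε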